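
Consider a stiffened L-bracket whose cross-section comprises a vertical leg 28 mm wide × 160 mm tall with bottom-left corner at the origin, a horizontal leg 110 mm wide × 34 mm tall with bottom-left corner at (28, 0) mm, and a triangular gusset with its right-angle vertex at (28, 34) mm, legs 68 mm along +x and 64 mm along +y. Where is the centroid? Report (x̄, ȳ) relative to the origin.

Part | A | x̄ᵢ | ȳᵢ | A·x̄ᵢ | A·ȳᵢ
vertical leg | 4480.00 | 14.00 | 80.00 | 62720.00 | 358400.00
horizontal leg | 3740.00 | 83.00 | 17.00 | 310420.00 | 63580.00
gusset | 2176.00 | 50.67 | 55.33 | 110250.67 | 120405.33
Σ | 10396.00 |  |  | 483390.67 | 542385.33
x̄ = 483390.67 / 10396.00 = 46.50 mm
ȳ = 542385.33 / 10396.00 = 52.17 mm

x̄ = 46.50 mm, ȳ = 52.17 mm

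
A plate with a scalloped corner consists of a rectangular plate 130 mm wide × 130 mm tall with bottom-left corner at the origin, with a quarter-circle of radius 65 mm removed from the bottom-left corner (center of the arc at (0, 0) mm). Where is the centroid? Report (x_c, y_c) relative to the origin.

plate: A = 130 × 130 = 16900.00, centroid at (65.00, 65.00).
removed quarter-circle: A = −¼π·65² = -3318.31, centroid at (27.59, 27.59).
ΣA = 13581.69 mm²
ΣAx_c = (16900.00)(65.00) + (-3318.31)(27.59) = 1006958.33 mm³
ΣAy_c = (16900.00)(65.00) + (-3318.31)(27.59) = 1006958.33 mm³
x_c = 1006958.33 / 13581.69 = 74.14 mm
y_c = 1006958.33 / 13581.69 = 74.14 mm

x_c = 74.14 mm, y_c = 74.14 mm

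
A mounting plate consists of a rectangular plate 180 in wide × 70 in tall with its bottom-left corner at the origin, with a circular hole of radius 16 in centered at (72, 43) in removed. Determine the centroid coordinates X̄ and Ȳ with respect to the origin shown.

X̄ = 91.23 in, Ȳ = 34.45 in

Part | A | x̄ᵢ | ȳᵢ | A·x̄ᵢ | A·ȳᵢ
plate | 12600.00 | 90.00 | 35.00 | 1134000.00 | 441000.00
hole | -804.25 | 72.00 | 43.00 | -57905.84 | -34582.65
Σ | 11795.75 |  |  | 1076094.16 | 406417.35
X̄ = 1076094.16 / 11795.75 = 91.23 in
Ȳ = 406417.35 / 11795.75 = 34.45 in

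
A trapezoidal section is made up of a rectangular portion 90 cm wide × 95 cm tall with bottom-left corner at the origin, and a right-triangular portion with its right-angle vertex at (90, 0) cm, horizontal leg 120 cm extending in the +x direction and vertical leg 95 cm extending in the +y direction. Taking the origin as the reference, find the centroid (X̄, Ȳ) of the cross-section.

X̄ = 79.00 cm, Ȳ = 41.17 cm

rectangular portion: A = 90 × 95 = 8550.00, centroid at (45.00, 47.50).
triangular portion: A = ½·120·95 = 5700.00, centroid at (130.00, 31.67).
ΣA = 14250.00 cm²
ΣAX̄ = (8550.00)(45.00) + (5700.00)(130.00) = 1125750.00 cm³
ΣAȲ = (8550.00)(47.50) + (5700.00)(31.67) = 586625.00 cm³
X̄ = 1125750.00 / 14250.00 = 79.00 cm
Ȳ = 586625.00 / 14250.00 = 41.17 cm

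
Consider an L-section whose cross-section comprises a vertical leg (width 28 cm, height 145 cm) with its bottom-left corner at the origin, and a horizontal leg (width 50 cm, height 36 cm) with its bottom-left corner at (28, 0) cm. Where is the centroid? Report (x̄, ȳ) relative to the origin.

x̄ = 25.98 cm, ȳ = 55.76 cm

vertical leg: A = 28 × 145 = 4060.00, centroid at (14.00, 72.50).
horizontal leg: A = 50 × 36 = 1800.00, centroid at (53.00, 18.00).
ΣA = 5860.00 cm², ΣAx̄ = 152240.00 cm³, ΣAȳ = 326750.00 cm³.
x̄ = 152240.00/5860.00 = 25.98 cm; ȳ = 326750.00/5860.00 = 55.76 cm.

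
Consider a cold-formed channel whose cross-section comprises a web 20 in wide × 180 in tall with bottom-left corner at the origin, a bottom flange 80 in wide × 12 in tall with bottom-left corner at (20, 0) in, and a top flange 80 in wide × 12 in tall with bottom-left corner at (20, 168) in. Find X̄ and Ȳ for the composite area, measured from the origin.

X̄ = 27.39 in, Ȳ = 90.00 in

Part | A | x̄ᵢ | ȳᵢ | A·x̄ᵢ | A·ȳᵢ
web | 3600.00 | 10.00 | 90.00 | 36000.00 | 324000.00
bottom flange | 960.00 | 60.00 | 6.00 | 57600.00 | 5760.00
top flange | 960.00 | 60.00 | 174.00 | 57600.00 | 167040.00
Σ | 5520.00 |  |  | 151200.00 | 496800.00
X̄ = 151200.00 / 5520.00 = 27.39 in
Ȳ = 496800.00 / 5520.00 = 90.00 in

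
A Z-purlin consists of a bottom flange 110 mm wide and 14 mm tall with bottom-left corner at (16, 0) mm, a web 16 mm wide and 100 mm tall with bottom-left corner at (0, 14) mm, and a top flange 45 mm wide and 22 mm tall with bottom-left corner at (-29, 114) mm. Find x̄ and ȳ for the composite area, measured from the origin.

bottom flange: A = 110 × 14 = 1540.00, centroid at (71.00, 7.00).
web: A = 16 × 100 = 1600.00, centroid at (8.00, 64.00).
top flange: A = 45 × 22 = 990.00, centroid at (-6.50, 125.00).
ΣA = 4130.00 mm²
ΣAx̄ = (1540.00)(71.00) + (1600.00)(8.00) + (990.00)(-6.50) = 115705.00 mm³
ΣAȳ = (1540.00)(7.00) + (1600.00)(64.00) + (990.00)(125.00) = 236930.00 mm³
x̄ = 115705.00 / 4130.00 = 28.02 mm
ȳ = 236930.00 / 4130.00 = 57.37 mm

x̄ = 28.02 mm, ȳ = 57.37 mm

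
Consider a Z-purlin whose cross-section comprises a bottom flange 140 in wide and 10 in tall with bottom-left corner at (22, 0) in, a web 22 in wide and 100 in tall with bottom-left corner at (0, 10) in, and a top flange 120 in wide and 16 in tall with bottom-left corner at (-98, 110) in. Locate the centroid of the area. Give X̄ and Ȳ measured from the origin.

X̄ = 14.50 in, Ȳ = 66.22 in

bottom flange: A = 140 × 10 = 1400.00, centroid at (92.00, 5.00).
web: A = 22 × 100 = 2200.00, centroid at (11.00, 60.00).
top flange: A = 120 × 16 = 1920.00, centroid at (-38.00, 118.00).
ΣA = 5520.00 in²
ΣAX̄ = (1400.00)(92.00) + (2200.00)(11.00) + (1920.00)(-38.00) = 80040.00 in³
ΣAȲ = (1400.00)(5.00) + (2200.00)(60.00) + (1920.00)(118.00) = 365560.00 in³
X̄ = 80040.00 / 5520.00 = 14.50 in
Ȳ = 365560.00 / 5520.00 = 66.22 in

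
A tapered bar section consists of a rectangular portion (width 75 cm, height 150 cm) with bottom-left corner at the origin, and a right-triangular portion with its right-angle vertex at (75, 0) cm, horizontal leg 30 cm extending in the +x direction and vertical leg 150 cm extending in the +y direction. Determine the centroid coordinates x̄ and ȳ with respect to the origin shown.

Part | A | x̄ᵢ | ȳᵢ | A·x̄ᵢ | A·ȳᵢ
rectangular portion | 11250.00 | 37.50 | 75.00 | 421875.00 | 843750.00
triangular portion | 2250.00 | 85.00 | 50.00 | 191250.00 | 112500.00
Σ | 13500.00 |  |  | 613125.00 | 956250.00
x̄ = 613125.00 / 13500.00 = 45.42 cm
ȳ = 956250.00 / 13500.00 = 70.83 cm

x̄ = 45.42 cm, ȳ = 70.83 cm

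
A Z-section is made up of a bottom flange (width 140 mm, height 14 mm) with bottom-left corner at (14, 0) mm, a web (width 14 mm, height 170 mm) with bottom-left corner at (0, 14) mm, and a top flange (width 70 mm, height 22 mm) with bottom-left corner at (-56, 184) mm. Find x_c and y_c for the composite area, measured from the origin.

x_c = 25.33 mm, y_c = 93.48 mm

bottom flange: A = 140 × 14 = 1960.00, centroid at (84.00, 7.00).
web: A = 14 × 170 = 2380.00, centroid at (7.00, 99.00).
top flange: A = 70 × 22 = 1540.00, centroid at (-21.00, 195.00).
ΣA = 5880.00 mm², ΣAx_c = 148960.00 mm³, ΣAy_c = 549640.00 mm³.
x_c = 148960.00/5880.00 = 25.33 mm; y_c = 549640.00/5880.00 = 93.48 mm.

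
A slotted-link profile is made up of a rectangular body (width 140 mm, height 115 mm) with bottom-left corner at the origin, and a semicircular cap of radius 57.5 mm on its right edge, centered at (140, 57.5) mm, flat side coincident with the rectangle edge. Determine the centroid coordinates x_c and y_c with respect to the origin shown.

x_c = 93.02 mm, y_c = 57.50 mm

rectangular body: A = 140 × 115 = 16100.00, centroid at (70.00, 57.50).
semicircular end: A = ½π·57.5² = 5193.45, centroid at (164.40, 57.50).
ΣA = 21293.45 mm², ΣAx_c = 1980821.93 mm³, ΣAy_c = 1224373.11 mm³.
x_c = 1980821.93/21293.45 = 93.02 mm; y_c = 1224373.11/21293.45 = 57.50 mm.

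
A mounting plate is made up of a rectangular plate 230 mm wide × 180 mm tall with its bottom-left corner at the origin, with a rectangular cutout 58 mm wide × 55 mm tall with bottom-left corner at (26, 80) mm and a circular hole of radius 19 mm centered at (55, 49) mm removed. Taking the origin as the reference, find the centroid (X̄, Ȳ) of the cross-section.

X̄ = 122.00 mm, Ȳ = 89.75 mm

plate: A = 230 × 180 = 41400.00, centroid at (115.00, 90.00).
hole 1: A = −(58 × 55) = -3190.00, centroid at (55.00, 107.50).
hole 2: A = −π·19² = -1134.11, centroid at (55.00, 49.00).
ΣA = 37075.89 mm², ΣAX̄ = 4523173.68 mm³, ΣAȲ = 3327503.37 mm³.
X̄ = 4523173.68/37075.89 = 122.00 mm; Ȳ = 3327503.37/37075.89 = 89.75 mm.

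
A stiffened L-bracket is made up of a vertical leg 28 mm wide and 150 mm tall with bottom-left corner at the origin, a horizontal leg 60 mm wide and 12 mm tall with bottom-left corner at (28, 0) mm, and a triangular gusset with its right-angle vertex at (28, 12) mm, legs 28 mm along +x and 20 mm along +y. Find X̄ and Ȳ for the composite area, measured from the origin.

vertical leg: A = 28 × 150 = 4200.00, centroid at (14.00, 75.00).
horizontal leg: A = 60 × 12 = 720.00, centroid at (58.00, 6.00).
gusset: A = ½·28·20 = 280.00, centroid at (37.33, 18.67).
ΣA = 5200.00 mm²
ΣAX̄ = (4200.00)(14.00) + (720.00)(58.00) + (280.00)(37.33) = 111013.33 mm³
ΣAȲ = (4200.00)(75.00) + (720.00)(6.00) + (280.00)(18.67) = 324546.67 mm³
X̄ = 111013.33 / 5200.00 = 21.35 mm
Ȳ = 324546.67 / 5200.00 = 62.41 mm

X̄ = 21.35 mm, Ȳ = 62.41 mm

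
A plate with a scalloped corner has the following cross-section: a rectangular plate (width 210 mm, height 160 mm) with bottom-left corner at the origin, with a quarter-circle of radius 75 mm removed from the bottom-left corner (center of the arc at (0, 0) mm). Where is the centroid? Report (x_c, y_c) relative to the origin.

Part | A | x̄ᵢ | ȳᵢ | A·x̄ᵢ | A·ȳᵢ
plate | 33600.00 | 105.00 | 80.00 | 3528000.00 | 2688000.00
removed quarter-circle | -4417.86 | 31.83 | 31.83 | -140625.00 | -140625.00
Σ | 29182.14 |  |  | 3387375.00 | 2547375.00
x_c = 3387375.00 / 29182.14 = 116.08 mm
y_c = 2547375.00 / 29182.14 = 87.29 mm

x_c = 116.08 mm, y_c = 87.29 mm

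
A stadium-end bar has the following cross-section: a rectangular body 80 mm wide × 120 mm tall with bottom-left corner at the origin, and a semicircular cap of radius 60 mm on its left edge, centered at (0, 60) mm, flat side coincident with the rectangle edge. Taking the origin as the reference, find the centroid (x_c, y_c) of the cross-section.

x_c = 15.73 mm, y_c = 60.00 mm

Part | A | x̄ᵢ | ȳᵢ | A·x̄ᵢ | A·ȳᵢ
rectangular body | 9600.00 | 40.00 | 60.00 | 384000.00 | 576000.00
semicircular end | 5654.87 | -25.46 | 60.00 | -144000.00 | 339292.01
Σ | 15254.87 |  |  | 240000.00 | 915292.01
x_c = 240000.00 / 15254.87 = 15.73 mm
y_c = 915292.01 / 15254.87 = 60.00 mm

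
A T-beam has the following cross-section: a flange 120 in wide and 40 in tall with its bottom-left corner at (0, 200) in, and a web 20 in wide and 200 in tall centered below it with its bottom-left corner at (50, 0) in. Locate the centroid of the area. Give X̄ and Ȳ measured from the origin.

X̄ = 60.00 in, Ȳ = 165.45 in

web: A = 20 × 200 = 4000.00, centroid at (60.00, 100.00).
flange: A = 120 × 40 = 4800.00, centroid at (60.00, 220.00).
ΣA = 8800.00 in², ΣAX̄ = 528000.00 in³, ΣAȲ = 1456000.00 in³.
X̄ = 528000.00/8800.00 = 60.00 in; Ȳ = 1456000.00/8800.00 = 165.45 in.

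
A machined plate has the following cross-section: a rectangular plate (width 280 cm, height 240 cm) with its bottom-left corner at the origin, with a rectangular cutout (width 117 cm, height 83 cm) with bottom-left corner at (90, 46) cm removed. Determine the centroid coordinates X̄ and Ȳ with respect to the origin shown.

X̄ = 138.56 cm, Ȳ = 125.49 cm

Part | A | x̄ᵢ | ȳᵢ | A·x̄ᵢ | A·ȳᵢ
plate | 67200.00 | 140.00 | 120.00 | 9408000.00 | 8064000.00
hole | -9711.00 | 148.50 | 87.50 | -1442083.50 | -849712.50
Σ | 57489.00 |  |  | 7965916.50 | 7214287.50
X̄ = 7965916.50 / 57489.00 = 138.56 cm
Ȳ = 7214287.50 / 57489.00 = 125.49 cm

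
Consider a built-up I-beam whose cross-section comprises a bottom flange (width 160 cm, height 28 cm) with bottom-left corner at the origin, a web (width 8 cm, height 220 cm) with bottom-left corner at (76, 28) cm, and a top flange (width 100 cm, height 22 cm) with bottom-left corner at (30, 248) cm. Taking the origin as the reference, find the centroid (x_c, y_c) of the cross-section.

x_c = 80.00 cm, y_c = 103.72 cm

bottom flange: A = 160 × 28 = 4480.00, centroid at (80.00, 14.00).
web: A = 8 × 220 = 1760.00, centroid at (80.00, 138.00).
top flange: A = 100 × 22 = 2200.00, centroid at (80.00, 259.00).
ΣA = 8440.00 cm², ΣAx_c = 675200.00 cm³, ΣAy_c = 875400.00 cm³.
x_c = 675200.00/8440.00 = 80.00 cm; y_c = 875400.00/8440.00 = 103.72 cm.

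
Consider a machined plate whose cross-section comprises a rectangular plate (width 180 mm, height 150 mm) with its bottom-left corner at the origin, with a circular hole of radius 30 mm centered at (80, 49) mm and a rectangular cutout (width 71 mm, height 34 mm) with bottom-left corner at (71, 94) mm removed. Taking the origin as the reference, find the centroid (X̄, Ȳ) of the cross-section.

plate: A = 180 × 150 = 27000.00, centroid at (90.00, 75.00).
hole 1: A = −π·30² = -2827.43, centroid at (80.00, 49.00).
hole 2: A = −(71 × 34) = -2414.00, centroid at (106.50, 111.00).
ΣA = 21758.57 mm², ΣAX̄ = 1946714.33 mm³, ΣAȲ = 1618501.76 mm³.
X̄ = 1946714.33/21758.57 = 89.47 mm; Ȳ = 1618501.76/21758.57 = 74.38 mm.

X̄ = 89.47 mm, Ȳ = 74.38 mm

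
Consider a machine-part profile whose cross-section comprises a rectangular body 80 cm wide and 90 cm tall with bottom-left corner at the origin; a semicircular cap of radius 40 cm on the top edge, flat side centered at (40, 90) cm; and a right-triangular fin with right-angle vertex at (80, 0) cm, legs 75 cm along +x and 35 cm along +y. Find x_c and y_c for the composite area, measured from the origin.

Part | A | x̄ᵢ | ȳᵢ | A·x̄ᵢ | A·ȳᵢ
rectangular body | 7200.00 | 40.00 | 45.00 | 288000.00 | 324000.00
semicircular top | 2513.27 | 40.00 | 106.98 | 100530.96 | 268861.34
triangular fin | 1312.50 | 105.00 | 11.67 | 137812.50 | 15312.50
Σ | 11025.77 |  |  | 526343.46 | 608173.84
x_c = 526343.46 / 11025.77 = 47.74 cm
y_c = 608173.84 / 11025.77 = 55.16 cm

x_c = 47.74 cm, y_c = 55.16 cm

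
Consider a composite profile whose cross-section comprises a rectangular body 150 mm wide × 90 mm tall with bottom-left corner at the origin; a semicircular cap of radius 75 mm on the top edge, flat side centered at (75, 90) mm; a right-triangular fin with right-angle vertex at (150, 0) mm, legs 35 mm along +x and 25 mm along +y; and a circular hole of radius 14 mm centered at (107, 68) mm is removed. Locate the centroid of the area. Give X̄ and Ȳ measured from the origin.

rectangular body: A = 150 × 90 = 13500.00, centroid at (75.00, 45.00).
semicircular top: A = ½π·75² = 8835.73, centroid at (75.00, 121.83).
triangular fin: A = ½·35·25 = 437.50, centroid at (161.67, 8.33).
hole: A = −π·14² = -615.75, centroid at (107.00, 68.00).
ΣA = 22157.48 mm², ΣAX̄ = 1680023.39 mm³, ΣAȲ = 1645740.33 mm³.
X̄ = 1680023.39/22157.48 = 75.82 mm; Ȳ = 1645740.33/22157.48 = 74.27 mm.

X̄ = 75.82 mm, Ȳ = 74.27 mm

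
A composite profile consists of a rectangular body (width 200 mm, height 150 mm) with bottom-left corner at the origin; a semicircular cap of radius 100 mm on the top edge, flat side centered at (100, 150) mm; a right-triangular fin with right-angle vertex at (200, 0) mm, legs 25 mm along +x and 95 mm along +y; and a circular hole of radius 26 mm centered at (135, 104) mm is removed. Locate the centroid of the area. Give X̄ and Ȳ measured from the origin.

X̄ = 101.21 mm, Ȳ = 113.68 mm

rectangular body: A = 200 × 150 = 30000.00, centroid at (100.00, 75.00).
semicircular top: A = ½π·100² = 15707.96, centroid at (100.00, 192.44).
triangular fin: A = ½·25·95 = 1187.50, centroid at (208.33, 31.67).
hole: A = −π·26² = -2123.72, centroid at (135.00, 104.00).
ΣA = 44771.75 mm²
ΣAX̄ = (30000.00)(100.00) + (15707.96)(100.00) + (1187.50)(208.33) + (-2123.72)(135.00) = 4531490.41 mm³
ΣAȲ = (30000.00)(75.00) + (15707.96)(192.44) + (1187.50)(31.67) + (-2123.72)(104.00) = 5089598.79 mm³
X̄ = 4531490.41 / 44771.75 = 101.21 mm
Ȳ = 5089598.79 / 44771.75 = 113.68 mm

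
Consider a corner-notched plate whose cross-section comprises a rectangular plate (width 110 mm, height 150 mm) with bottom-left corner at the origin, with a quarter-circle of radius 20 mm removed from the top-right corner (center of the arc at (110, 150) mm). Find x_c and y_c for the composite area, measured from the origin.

x_c = 54.10 mm, y_c = 73.71 mm

plate: A = 110 × 150 = 16500.00, centroid at (55.00, 75.00).
removed quarter-circle: A = −¼π·20² = -314.16, centroid at (101.51, 141.51).
ΣA = 16185.84 mm², ΣAx_c = 875609.15 mm³, ΣAy_c = 1193042.78 mm³.
x_c = 875609.15/16185.84 = 54.10 mm; y_c = 1193042.78/16185.84 = 73.71 mm.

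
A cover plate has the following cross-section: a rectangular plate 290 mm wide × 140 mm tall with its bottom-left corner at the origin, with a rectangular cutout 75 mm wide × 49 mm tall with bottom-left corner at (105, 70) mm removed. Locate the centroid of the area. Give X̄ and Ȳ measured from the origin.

X̄ = 145.25 mm, Ȳ = 67.56 mm

plate: A = 290 × 140 = 40600.00, centroid at (145.00, 70.00).
hole: A = −(75 × 49) = -3675.00, centroid at (142.50, 94.50).
ΣA = 36925.00 mm²
ΣAX̄ = (40600.00)(145.00) + (-3675.00)(142.50) = 5363312.50 mm³
ΣAȲ = (40600.00)(70.00) + (-3675.00)(94.50) = 2494712.50 mm³
X̄ = 5363312.50 / 36925.00 = 145.25 mm
Ȳ = 2494712.50 / 36925.00 = 67.56 mm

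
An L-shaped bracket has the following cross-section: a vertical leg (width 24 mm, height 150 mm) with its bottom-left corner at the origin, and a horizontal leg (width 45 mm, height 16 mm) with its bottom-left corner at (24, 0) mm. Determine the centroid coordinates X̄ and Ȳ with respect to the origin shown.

X̄ = 17.75 mm, Ȳ = 63.83 mm

vertical leg: A = 24 × 150 = 3600.00, centroid at (12.00, 75.00).
horizontal leg: A = 45 × 16 = 720.00, centroid at (46.50, 8.00).
ΣA = 4320.00 mm²
ΣAX̄ = (3600.00)(12.00) + (720.00)(46.50) = 76680.00 mm³
ΣAȲ = (3600.00)(75.00) + (720.00)(8.00) = 275760.00 mm³
X̄ = 76680.00 / 4320.00 = 17.75 mm
Ȳ = 275760.00 / 4320.00 = 63.83 mm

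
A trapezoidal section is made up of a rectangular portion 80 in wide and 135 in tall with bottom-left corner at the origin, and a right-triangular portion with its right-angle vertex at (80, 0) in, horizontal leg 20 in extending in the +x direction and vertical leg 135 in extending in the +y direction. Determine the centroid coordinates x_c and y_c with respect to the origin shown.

rectangular portion: A = 80 × 135 = 10800.00, centroid at (40.00, 67.50).
triangular portion: A = ½·20·135 = 1350.00, centroid at (86.67, 45.00).
ΣA = 12150.00 in²
ΣAx_c = (10800.00)(40.00) + (1350.00)(86.67) = 549000.00 in³
ΣAy_c = (10800.00)(67.50) + (1350.00)(45.00) = 789750.00 in³
x_c = 549000.00 / 12150.00 = 45.19 in
y_c = 789750.00 / 12150.00 = 65.00 in

x_c = 45.19 in, y_c = 65.00 in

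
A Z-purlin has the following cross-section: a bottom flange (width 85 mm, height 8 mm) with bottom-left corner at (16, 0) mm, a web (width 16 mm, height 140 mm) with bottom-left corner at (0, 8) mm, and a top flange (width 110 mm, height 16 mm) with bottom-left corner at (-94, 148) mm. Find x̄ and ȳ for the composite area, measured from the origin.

x̄ = -2.34 mm, ȳ = 96.58 mm

bottom flange: A = 85 × 8 = 680.00, centroid at (58.50, 4.00).
web: A = 16 × 140 = 2240.00, centroid at (8.00, 78.00).
top flange: A = 110 × 16 = 1760.00, centroid at (-39.00, 156.00).
ΣA = 4680.00 mm², ΣAx̄ = -10940.00 mm³, ΣAȳ = 452000.00 mm³.
x̄ = -10940.00/4680.00 = -2.34 mm; ȳ = 452000.00/4680.00 = 96.58 mm.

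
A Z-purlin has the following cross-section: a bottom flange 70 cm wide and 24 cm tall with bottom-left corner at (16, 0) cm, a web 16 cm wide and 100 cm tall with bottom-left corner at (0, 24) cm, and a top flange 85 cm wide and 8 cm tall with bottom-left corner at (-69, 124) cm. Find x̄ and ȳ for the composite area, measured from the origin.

bottom flange: A = 70 × 24 = 1680.00, centroid at (51.00, 12.00).
web: A = 16 × 100 = 1600.00, centroid at (8.00, 74.00).
top flange: A = 85 × 8 = 680.00, centroid at (-26.50, 128.00).
ΣA = 3960.00 cm²
ΣAx̄ = (1680.00)(51.00) + (1600.00)(8.00) + (680.00)(-26.50) = 80460.00 cm³
ΣAȳ = (1680.00)(12.00) + (1600.00)(74.00) + (680.00)(128.00) = 225600.00 cm³
x̄ = 80460.00 / 3960.00 = 20.32 cm
ȳ = 225600.00 / 3960.00 = 56.97 cm

x̄ = 20.32 cm, ȳ = 56.97 cm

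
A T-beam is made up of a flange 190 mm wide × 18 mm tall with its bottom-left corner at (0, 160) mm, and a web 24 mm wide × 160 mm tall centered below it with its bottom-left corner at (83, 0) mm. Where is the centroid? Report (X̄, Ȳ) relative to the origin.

X̄ = 95.00 mm, Ȳ = 121.93 mm

web: A = 24 × 160 = 3840.00, centroid at (95.00, 80.00).
flange: A = 190 × 18 = 3420.00, centroid at (95.00, 169.00).
ΣA = 7260.00 mm²
ΣAX̄ = (3840.00)(95.00) + (3420.00)(95.00) = 689700.00 mm³
ΣAȲ = (3840.00)(80.00) + (3420.00)(169.00) = 885180.00 mm³
X̄ = 689700.00 / 7260.00 = 95.00 mm
Ȳ = 885180.00 / 7260.00 = 121.93 mm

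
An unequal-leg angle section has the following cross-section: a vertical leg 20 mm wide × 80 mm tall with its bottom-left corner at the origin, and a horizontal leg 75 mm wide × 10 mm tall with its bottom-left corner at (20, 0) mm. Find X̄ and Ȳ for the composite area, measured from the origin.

X̄ = 25.16 mm, Ȳ = 28.83 mm

Part | A | x̄ᵢ | ȳᵢ | A·x̄ᵢ | A·ȳᵢ
vertical leg | 1600.00 | 10.00 | 40.00 | 16000.00 | 64000.00
horizontal leg | 750.00 | 57.50 | 5.00 | 43125.00 | 3750.00
Σ | 2350.00 |  |  | 59125.00 | 67750.00
X̄ = 59125.00 / 2350.00 = 25.16 mm
Ȳ = 67750.00 / 2350.00 = 28.83 mm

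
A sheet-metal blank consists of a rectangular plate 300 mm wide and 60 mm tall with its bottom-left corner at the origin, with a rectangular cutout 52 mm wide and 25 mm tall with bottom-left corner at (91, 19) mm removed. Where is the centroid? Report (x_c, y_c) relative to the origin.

x_c = 152.57 mm, y_c = 29.88 mm

plate: A = 300 × 60 = 18000.00, centroid at (150.00, 30.00).
hole: A = −(52 × 25) = -1300.00, centroid at (117.00, 31.50).
ΣA = 16700.00 mm², ΣAx_c = 2547900.00 mm³, ΣAy_c = 499050.00 mm³.
x_c = 2547900.00/16700.00 = 152.57 mm; y_c = 499050.00/16700.00 = 29.88 mm.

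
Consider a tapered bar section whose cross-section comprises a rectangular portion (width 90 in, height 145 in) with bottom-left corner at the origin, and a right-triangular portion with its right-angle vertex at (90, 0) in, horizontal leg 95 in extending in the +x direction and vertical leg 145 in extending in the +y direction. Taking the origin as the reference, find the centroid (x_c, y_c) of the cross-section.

rectangular portion: A = 90 × 145 = 13050.00, centroid at (45.00, 72.50).
triangular portion: A = ½·95·145 = 6887.50, centroid at (121.67, 48.33).
ΣA = 19937.50 in², ΣAx_c = 1425229.17 in³, ΣAy_c = 1279020.83 in³.
x_c = 1425229.17/19937.50 = 71.48 in; y_c = 1279020.83/19937.50 = 64.15 in.

x_c = 71.48 in, y_c = 64.15 in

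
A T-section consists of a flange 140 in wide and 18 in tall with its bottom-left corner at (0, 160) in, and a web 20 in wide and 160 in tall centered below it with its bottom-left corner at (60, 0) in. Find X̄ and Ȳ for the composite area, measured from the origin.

web: A = 20 × 160 = 3200.00, centroid at (70.00, 80.00).
flange: A = 140 × 18 = 2520.00, centroid at (70.00, 169.00).
ΣA = 5720.00 in²
ΣAX̄ = (3200.00)(70.00) + (2520.00)(70.00) = 400400.00 in³
ΣAȲ = (3200.00)(80.00) + (2520.00)(169.00) = 681880.00 in³
X̄ = 400400.00 / 5720.00 = 70.00 in
Ȳ = 681880.00 / 5720.00 = 119.21 in

X̄ = 70.00 in, Ȳ = 119.21 in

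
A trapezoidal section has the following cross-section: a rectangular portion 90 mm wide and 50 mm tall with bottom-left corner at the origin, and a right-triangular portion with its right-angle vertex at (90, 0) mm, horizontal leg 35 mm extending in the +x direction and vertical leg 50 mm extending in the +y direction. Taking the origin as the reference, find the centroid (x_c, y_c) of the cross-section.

x_c = 54.22 mm, y_c = 23.64 mm

rectangular portion: A = 90 × 50 = 4500.00, centroid at (45.00, 25.00).
triangular portion: A = ½·35·50 = 875.00, centroid at (101.67, 16.67).
ΣA = 5375.00 mm², ΣAx_c = 291458.33 mm³, ΣAy_c = 127083.33 mm³.
x_c = 291458.33/5375.00 = 54.22 mm; y_c = 127083.33/5375.00 = 23.64 mm.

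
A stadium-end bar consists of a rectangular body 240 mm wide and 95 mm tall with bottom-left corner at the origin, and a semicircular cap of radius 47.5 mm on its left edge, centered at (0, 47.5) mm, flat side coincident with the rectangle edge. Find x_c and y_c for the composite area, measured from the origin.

x_c = 101.14 mm, y_c = 47.50 mm

Part | A | x̄ᵢ | ȳᵢ | A·x̄ᵢ | A·ȳᵢ
rectangular body | 22800.00 | 120.00 | 47.50 | 2736000.00 | 1083000.00
semicircular end | 3544.11 | -20.16 | 47.50 | -71447.92 | 168345.19
Σ | 26344.11 |  |  | 2664552.08 | 1251345.19
x_c = 2664552.08 / 26344.11 = 101.14 mm
y_c = 1251345.19 / 26344.11 = 47.50 mm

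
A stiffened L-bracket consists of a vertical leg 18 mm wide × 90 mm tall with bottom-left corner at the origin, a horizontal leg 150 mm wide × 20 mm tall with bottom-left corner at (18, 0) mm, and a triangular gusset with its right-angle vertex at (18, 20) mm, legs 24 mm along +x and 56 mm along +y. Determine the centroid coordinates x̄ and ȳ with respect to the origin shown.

vertical leg: A = 18 × 90 = 1620.00, centroid at (9.00, 45.00).
horizontal leg: A = 150 × 20 = 3000.00, centroid at (93.00, 10.00).
gusset: A = ½·24·56 = 672.00, centroid at (26.00, 38.67).
ΣA = 5292.00 mm², ΣAx̄ = 311052.00 mm³, ΣAȳ = 128884.00 mm³.
x̄ = 311052.00/5292.00 = 58.78 mm; ȳ = 128884.00/5292.00 = 24.35 mm.

x̄ = 58.78 mm, ȳ = 24.35 mm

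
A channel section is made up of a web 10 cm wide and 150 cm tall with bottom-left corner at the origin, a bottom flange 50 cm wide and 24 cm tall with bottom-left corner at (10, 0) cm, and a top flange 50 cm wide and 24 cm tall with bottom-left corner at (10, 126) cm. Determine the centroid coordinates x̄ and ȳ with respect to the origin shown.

x̄ = 23.46 cm, ȳ = 75.00 cm

web: A = 10 × 150 = 1500.00, centroid at (5.00, 75.00).
bottom flange: A = 50 × 24 = 1200.00, centroid at (35.00, 12.00).
top flange: A = 50 × 24 = 1200.00, centroid at (35.00, 138.00).
ΣA = 3900.00 cm², ΣAx̄ = 91500.00 cm³, ΣAȳ = 292500.00 cm³.
x̄ = 91500.00/3900.00 = 23.46 cm; ȳ = 292500.00/3900.00 = 75.00 cm.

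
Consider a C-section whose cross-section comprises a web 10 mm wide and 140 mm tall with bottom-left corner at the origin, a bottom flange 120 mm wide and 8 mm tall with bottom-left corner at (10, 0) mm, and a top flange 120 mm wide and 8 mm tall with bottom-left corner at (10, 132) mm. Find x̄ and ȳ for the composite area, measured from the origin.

web: A = 10 × 140 = 1400.00, centroid at (5.00, 70.00).
bottom flange: A = 120 × 8 = 960.00, centroid at (70.00, 4.00).
top flange: A = 120 × 8 = 960.00, centroid at (70.00, 136.00).
ΣA = 3320.00 mm², ΣAx̄ = 141400.00 mm³, ΣAȳ = 232400.00 mm³.
x̄ = 141400.00/3320.00 = 42.59 mm; ȳ = 232400.00/3320.00 = 70.00 mm.

x̄ = 42.59 mm, ȳ = 70.00 mm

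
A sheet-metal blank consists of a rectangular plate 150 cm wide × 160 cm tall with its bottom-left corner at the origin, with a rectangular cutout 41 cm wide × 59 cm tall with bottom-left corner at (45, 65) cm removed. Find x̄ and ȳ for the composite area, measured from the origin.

x̄ = 76.06 cm, ȳ = 78.37 cm

Part | A | x̄ᵢ | ȳᵢ | A·x̄ᵢ | A·ȳᵢ
plate | 24000.00 | 75.00 | 80.00 | 1800000.00 | 1920000.00
hole | -2419.00 | 65.50 | 94.50 | -158444.50 | -228595.50
Σ | 21581.00 |  |  | 1641555.50 | 1691404.50
x̄ = 1641555.50 / 21581.00 = 76.06 cm
ȳ = 1691404.50 / 21581.00 = 78.37 cm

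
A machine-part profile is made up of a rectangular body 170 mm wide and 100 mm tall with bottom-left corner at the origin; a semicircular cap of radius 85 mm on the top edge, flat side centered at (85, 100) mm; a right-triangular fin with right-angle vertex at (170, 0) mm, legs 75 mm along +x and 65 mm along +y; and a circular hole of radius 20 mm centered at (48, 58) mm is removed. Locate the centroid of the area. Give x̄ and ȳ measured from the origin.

x̄ = 95.65 mm, ȳ = 80.40 mm

rectangular body: A = 170 × 100 = 17000.00, centroid at (85.00, 50.00).
semicircular top: A = ½π·85² = 11349.00, centroid at (85.00, 136.08).
triangular fin: A = ½·75·65 = 2437.50, centroid at (195.00, 21.67).
hole: A = −π·20² = -1256.64, centroid at (48.00, 58.00).
ΣA = 29529.87 mm²
ΣAx̄ = (17000.00)(85.00) + (11349.00)(85.00) + (2437.50)(195.00) + (-1256.64)(48.00) = 2824659.22 mm³
ΣAȳ = (17000.00)(50.00) + (11349.00)(136.08) + (2437.50)(21.67) + (-1256.64)(58.00) = 2374244.56 mm³
x̄ = 2824659.22 / 29529.87 = 95.65 mm
ȳ = 2374244.56 / 29529.87 = 80.40 mm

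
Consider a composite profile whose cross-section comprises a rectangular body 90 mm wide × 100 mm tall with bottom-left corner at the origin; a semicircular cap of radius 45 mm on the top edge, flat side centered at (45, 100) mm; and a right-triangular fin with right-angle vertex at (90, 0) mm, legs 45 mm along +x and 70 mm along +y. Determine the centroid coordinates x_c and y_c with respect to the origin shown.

rectangular body: A = 90 × 100 = 9000.00, centroid at (45.00, 50.00).
semicircular top: A = ½π·45² = 3180.86, centroid at (45.00, 119.10).
triangular fin: A = ½·45·70 = 1575.00, centroid at (105.00, 23.33).
ΣA = 13755.86 mm², ΣAx_c = 713513.82 mm³, ΣAy_c = 865586.26 mm³.
x_c = 713513.82/13755.86 = 51.87 mm; y_c = 865586.26/13755.86 = 62.92 mm.

x_c = 51.87 mm, y_c = 62.92 mm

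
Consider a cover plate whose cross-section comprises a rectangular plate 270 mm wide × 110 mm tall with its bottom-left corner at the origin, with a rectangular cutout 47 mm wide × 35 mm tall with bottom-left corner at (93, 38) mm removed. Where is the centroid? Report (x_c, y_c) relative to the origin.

x_c = 136.08 mm, y_c = 54.97 mm

Part | A | x̄ᵢ | ȳᵢ | A·x̄ᵢ | A·ȳᵢ
plate | 29700.00 | 135.00 | 55.00 | 4009500.00 | 1633500.00
hole | -1645.00 | 116.50 | 55.50 | -191642.50 | -91297.50
Σ | 28055.00 |  |  | 3817857.50 | 1542202.50
x_c = 3817857.50 / 28055.00 = 136.08 mm
y_c = 1542202.50 / 28055.00 = 54.97 mm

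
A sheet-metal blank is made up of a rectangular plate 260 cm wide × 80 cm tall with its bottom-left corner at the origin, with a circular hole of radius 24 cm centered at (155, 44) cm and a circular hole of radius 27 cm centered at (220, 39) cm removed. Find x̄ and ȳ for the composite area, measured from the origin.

x̄ = 114.95 cm, ȳ = 39.70 cm

plate: A = 260 × 80 = 20800.00, centroid at (130.00, 40.00).
hole 1: A = −π·24² = -1809.56, centroid at (155.00, 44.00).
hole 2: A = −π·27² = -2290.22, centroid at (220.00, 39.00).
ΣA = 16700.22 cm²
ΣAx̄ = (20800.00)(130.00) + (-1809.56)(155.00) + (-2290.22)(220.00) = 1919669.98 cm³
ΣAȳ = (20800.00)(40.00) + (-1809.56)(44.00) + (-2290.22)(39.00) = 663060.86 cm³
x̄ = 1919669.98 / 16700.22 = 114.95 cm
ȳ = 663060.86 / 16700.22 = 39.70 cm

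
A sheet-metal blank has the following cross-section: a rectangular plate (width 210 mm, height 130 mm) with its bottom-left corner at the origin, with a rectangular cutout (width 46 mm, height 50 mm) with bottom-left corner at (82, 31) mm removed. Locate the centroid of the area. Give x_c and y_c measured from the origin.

x_c = 105.00 mm, y_c = 65.83 mm

Part | A | x̄ᵢ | ȳᵢ | A·x̄ᵢ | A·ȳᵢ
plate | 27300.00 | 105.00 | 65.00 | 2866500.00 | 1774500.00
hole | -2300.00 | 105.00 | 56.00 | -241500.00 | -128800.00
Σ | 25000.00 |  |  | 2625000.00 | 1645700.00
x_c = 2625000.00 / 25000.00 = 105.00 mm
y_c = 1645700.00 / 25000.00 = 65.83 mm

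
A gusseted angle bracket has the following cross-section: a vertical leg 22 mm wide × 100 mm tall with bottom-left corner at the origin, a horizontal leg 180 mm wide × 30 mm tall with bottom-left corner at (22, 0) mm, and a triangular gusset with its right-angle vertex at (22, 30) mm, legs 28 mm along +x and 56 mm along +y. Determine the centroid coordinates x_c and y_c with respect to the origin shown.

x_c = 77.95 mm, y_c = 27.33 mm

vertical leg: A = 22 × 100 = 2200.00, centroid at (11.00, 50.00).
horizontal leg: A = 180 × 30 = 5400.00, centroid at (112.00, 15.00).
gusset: A = ½·28·56 = 784.00, centroid at (31.33, 48.67).
ΣA = 8384.00 mm², ΣAx_c = 653565.33 mm³, ΣAy_c = 229154.67 mm³.
x_c = 653565.33/8384.00 = 77.95 mm; y_c = 229154.67/8384.00 = 27.33 mm.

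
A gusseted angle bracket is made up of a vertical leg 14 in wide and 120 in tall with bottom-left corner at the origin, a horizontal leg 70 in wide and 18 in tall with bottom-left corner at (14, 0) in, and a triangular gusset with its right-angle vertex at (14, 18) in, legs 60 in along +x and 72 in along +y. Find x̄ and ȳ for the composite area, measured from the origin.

x̄ = 28.81 in, ȳ = 39.78 in

vertical leg: A = 14 × 120 = 1680.00, centroid at (7.00, 60.00).
horizontal leg: A = 70 × 18 = 1260.00, centroid at (49.00, 9.00).
gusset: A = ½·60·72 = 2160.00, centroid at (34.00, 42.00).
ΣA = 5100.00 in², ΣAx̄ = 146940.00 in³, ΣAȳ = 202860.00 in³.
x̄ = 146940.00/5100.00 = 28.81 in; ȳ = 202860.00/5100.00 = 39.78 in.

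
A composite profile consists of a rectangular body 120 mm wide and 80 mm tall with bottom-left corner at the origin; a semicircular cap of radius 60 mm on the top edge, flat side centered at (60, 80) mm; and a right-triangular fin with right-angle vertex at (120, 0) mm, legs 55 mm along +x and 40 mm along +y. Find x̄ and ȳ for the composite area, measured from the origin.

rectangular body: A = 120 × 80 = 9600.00, centroid at (60.00, 40.00).
semicircular top: A = ½π·60² = 5654.87, centroid at (60.00, 105.46).
triangular fin: A = ½·55·40 = 1100.00, centroid at (138.33, 13.33).
ΣA = 16354.87 mm², ΣAx̄ = 1067458.67 mm³, ΣAȳ = 995056.01 mm³.
x̄ = 1067458.67/16354.87 = 65.27 mm; ȳ = 995056.01/16354.87 = 60.84 mm.

x̄ = 65.27 mm, ȳ = 60.84 mm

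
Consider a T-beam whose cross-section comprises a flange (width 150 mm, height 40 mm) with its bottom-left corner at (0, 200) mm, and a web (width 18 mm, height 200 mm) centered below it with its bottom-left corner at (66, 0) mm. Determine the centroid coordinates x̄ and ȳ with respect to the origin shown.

x̄ = 75.00 mm, ȳ = 175.00 mm

Part | A | x̄ᵢ | ȳᵢ | A·x̄ᵢ | A·ȳᵢ
web | 3600.00 | 75.00 | 100.00 | 270000.00 | 360000.00
flange | 6000.00 | 75.00 | 220.00 | 450000.00 | 1320000.00
Σ | 9600.00 |  |  | 720000.00 | 1680000.00
x̄ = 720000.00 / 9600.00 = 75.00 mm
ȳ = 1680000.00 / 9600.00 = 175.00 mm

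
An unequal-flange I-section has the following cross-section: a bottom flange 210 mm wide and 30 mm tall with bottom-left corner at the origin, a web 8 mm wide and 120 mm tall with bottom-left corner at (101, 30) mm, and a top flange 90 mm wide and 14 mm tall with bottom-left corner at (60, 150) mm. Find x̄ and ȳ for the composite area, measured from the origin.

x̄ = 105.00 mm, ȳ = 44.45 mm

bottom flange: A = 210 × 30 = 6300.00, centroid at (105.00, 15.00).
web: A = 8 × 120 = 960.00, centroid at (105.00, 90.00).
top flange: A = 90 × 14 = 1260.00, centroid at (105.00, 157.00).
ΣA = 8520.00 mm², ΣAx̄ = 894600.00 mm³, ΣAȳ = 378720.00 mm³.
x̄ = 894600.00/8520.00 = 105.00 mm; ȳ = 378720.00/8520.00 = 44.45 mm.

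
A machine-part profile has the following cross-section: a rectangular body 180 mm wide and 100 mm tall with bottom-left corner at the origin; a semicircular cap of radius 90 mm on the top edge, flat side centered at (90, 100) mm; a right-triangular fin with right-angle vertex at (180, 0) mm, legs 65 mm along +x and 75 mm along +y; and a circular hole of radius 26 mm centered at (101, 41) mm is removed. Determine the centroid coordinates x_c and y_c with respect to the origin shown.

rectangular body: A = 180 × 100 = 18000.00, centroid at (90.00, 50.00).
semicircular top: A = ½π·90² = 12723.45, centroid at (90.00, 138.20).
triangular fin: A = ½·65·75 = 2437.50, centroid at (201.67, 25.00).
hole: A = −π·26² = -2123.72, centroid at (101.00, 41.00).
ΣA = 31037.23 mm², ΣAx_c = 3042177.64 mm³, ΣAy_c = 2632210.14 mm³.
x_c = 3042177.64/31037.23 = 98.02 mm; y_c = 2632210.14/31037.23 = 84.81 mm.

x_c = 98.02 mm, y_c = 84.81 mm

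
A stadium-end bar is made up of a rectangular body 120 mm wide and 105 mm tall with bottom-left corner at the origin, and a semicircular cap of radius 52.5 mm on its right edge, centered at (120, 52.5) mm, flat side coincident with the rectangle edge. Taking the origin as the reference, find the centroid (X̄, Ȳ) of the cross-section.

rectangular body: A = 120 × 105 = 12600.00, centroid at (60.00, 52.50).
semicircular end: A = ½π·52.5² = 4329.51, centroid at (142.28, 52.50).
ΣA = 16929.51 mm²
ΣAX̄ = (12600.00)(60.00) + (4329.51)(142.28) = 1372009.64 mm³
ΣAȲ = (12600.00)(52.50) + (4329.51)(52.50) = 888799.14 mm³
X̄ = 1372009.64 / 16929.51 = 81.04 mm
Ȳ = 888799.14 / 16929.51 = 52.50 mm

X̄ = 81.04 mm, Ȳ = 52.50 mm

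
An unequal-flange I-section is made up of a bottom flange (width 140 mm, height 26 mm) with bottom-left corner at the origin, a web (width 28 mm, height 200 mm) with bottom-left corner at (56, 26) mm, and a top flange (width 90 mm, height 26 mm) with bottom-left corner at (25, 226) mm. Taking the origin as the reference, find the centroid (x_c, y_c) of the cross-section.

x_c = 70.00 mm, y_c = 113.31 mm

Part | A | x̄ᵢ | ȳᵢ | A·x̄ᵢ | A·ȳᵢ
bottom flange | 3640.00 | 70.00 | 13.00 | 254800.00 | 47320.00
web | 5600.00 | 70.00 | 126.00 | 392000.00 | 705600.00
top flange | 2340.00 | 70.00 | 239.00 | 163800.00 | 559260.00
Σ | 11580.00 |  |  | 810600.00 | 1312180.00
x_c = 810600.00 / 11580.00 = 70.00 mm
y_c = 1312180.00 / 11580.00 = 113.31 mm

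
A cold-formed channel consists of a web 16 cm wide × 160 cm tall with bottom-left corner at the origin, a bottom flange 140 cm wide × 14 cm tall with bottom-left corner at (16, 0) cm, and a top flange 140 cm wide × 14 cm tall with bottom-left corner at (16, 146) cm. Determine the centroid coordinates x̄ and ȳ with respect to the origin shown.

x̄ = 55.19 cm, ȳ = 80.00 cm

web: A = 16 × 160 = 2560.00, centroid at (8.00, 80.00).
bottom flange: A = 140 × 14 = 1960.00, centroid at (86.00, 7.00).
top flange: A = 140 × 14 = 1960.00, centroid at (86.00, 153.00).
ΣA = 6480.00 cm², ΣAx̄ = 357600.00 cm³, ΣAȳ = 518400.00 cm³.
x̄ = 357600.00/6480.00 = 55.19 cm; ȳ = 518400.00/6480.00 = 80.00 cm.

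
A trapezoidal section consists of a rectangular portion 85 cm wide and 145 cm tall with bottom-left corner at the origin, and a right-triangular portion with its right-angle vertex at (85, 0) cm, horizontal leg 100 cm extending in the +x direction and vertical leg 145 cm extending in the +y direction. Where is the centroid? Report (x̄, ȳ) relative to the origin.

rectangular portion: A = 85 × 145 = 12325.00, centroid at (42.50, 72.50).
triangular portion: A = ½·100·145 = 7250.00, centroid at (118.33, 48.33).
ΣA = 19575.00 cm²
ΣAx̄ = (12325.00)(42.50) + (7250.00)(118.33) = 1381729.17 cm³
ΣAȳ = (12325.00)(72.50) + (7250.00)(48.33) = 1243979.17 cm³
x̄ = 1381729.17 / 19575.00 = 70.59 cm
ȳ = 1243979.17 / 19575.00 = 63.55 cm

x̄ = 70.59 cm, ȳ = 63.55 cm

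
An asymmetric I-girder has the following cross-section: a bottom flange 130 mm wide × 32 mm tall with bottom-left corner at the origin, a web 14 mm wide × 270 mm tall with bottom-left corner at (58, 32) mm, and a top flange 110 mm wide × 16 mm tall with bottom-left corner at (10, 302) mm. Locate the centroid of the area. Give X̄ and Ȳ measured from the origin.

X̄ = 65.00 mm, Ȳ = 128.19 mm

bottom flange: A = 130 × 32 = 4160.00, centroid at (65.00, 16.00).
web: A = 14 × 270 = 3780.00, centroid at (65.00, 167.00).
top flange: A = 110 × 16 = 1760.00, centroid at (65.00, 310.00).
ΣA = 9700.00 mm², ΣAX̄ = 630500.00 mm³, ΣAȲ = 1243420.00 mm³.
X̄ = 630500.00/9700.00 = 65.00 mm; Ȳ = 1243420.00/9700.00 = 128.19 mm.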